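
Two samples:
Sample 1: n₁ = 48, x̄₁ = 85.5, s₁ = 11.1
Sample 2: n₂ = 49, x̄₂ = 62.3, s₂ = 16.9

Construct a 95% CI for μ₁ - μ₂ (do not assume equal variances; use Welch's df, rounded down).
(17.44, 28.96)

Difference: x̄₁ - x̄₂ = 23.20
SE = √(s₁²/n₁ + s₂²/n₂) = √(11.1²/48 + 16.9²/49) = 2.8975
df = 83.12 → 83 (Welch–Satterthwaite, rounded down)
t* = 1.989

CI: 23.20 ± 1.989 · 2.8975 = 23.20 ± 5.76 = (17.44, 28.96)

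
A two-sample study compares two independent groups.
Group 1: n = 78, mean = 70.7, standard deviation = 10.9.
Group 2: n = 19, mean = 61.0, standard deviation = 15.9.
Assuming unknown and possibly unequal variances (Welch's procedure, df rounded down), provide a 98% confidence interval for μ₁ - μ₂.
(0.04, 19.36)

Difference: x̄₁ - x̄₂ = 9.70
SE = √(s₁²/n₁ + s₂²/n₂) = √(10.9²/78 + 15.9²/19) = 3.8508
df = 22.29 → 22 (Welch–Satterthwaite, rounded down)
t* = 2.508

CI: 9.70 ± 2.508 · 3.8508 = 9.70 ± 9.66 = (0.04, 19.36)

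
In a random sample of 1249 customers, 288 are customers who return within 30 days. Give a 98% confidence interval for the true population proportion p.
(0.203, 0.258)

Proportion CI:
p̂ = 288/1249 = 0.23058
SE = √(p̂(1-p̂)/n) = √(0.23058 · 0.76942 / 1249) = 0.01192

z* = 2.326
Margin = z* · SE = 2.326 · 0.01192 = 0.0277

CI: 0.23058 ± 0.0277 = (0.203, 0.258)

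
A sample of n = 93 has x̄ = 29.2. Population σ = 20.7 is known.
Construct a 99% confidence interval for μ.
(23.67, 34.73)

z-interval (σ known):
z* = 2.576 for 99% confidence

Margin of error = z* · σ/√n = 2.576 · 20.7/√93 = 5.53

CI: (29.2 - 5.53, 29.2 + 5.53) = (23.67, 34.73)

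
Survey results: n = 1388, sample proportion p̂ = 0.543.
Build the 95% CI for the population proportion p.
(0.517, 0.569)

Proportion CI:
SE = √(p̂(1-p̂)/n) = √(0.543 · 0.457 / 1388) = 0.01337

z* = 1.960
Margin = z* · SE = 1.960 · 0.01337 = 0.0262

CI: 0.543 ± 0.0262 = (0.517, 0.569)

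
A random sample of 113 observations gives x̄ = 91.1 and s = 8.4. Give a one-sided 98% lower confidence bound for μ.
μ ≥ 89.46

Lower bound (one-sided):
t* = 2.078 (one-sided for 98%)
Lower bound = x̄ - t* · s/√n = 91.1 - 2.078 · 8.4/√113 = 89.46

We are 98% confident that μ ≥ 89.46.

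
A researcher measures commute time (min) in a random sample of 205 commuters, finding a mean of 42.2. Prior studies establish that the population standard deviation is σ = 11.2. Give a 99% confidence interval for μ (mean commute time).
(40.18, 44.22)

z-interval (σ known):
z* = 2.576 for 99% confidence

Margin of error = z* · σ/√n = 2.576 · 11.2/√205 = 2.02

CI: (42.2 - 2.02, 42.2 + 2.02) = (40.18, 44.22)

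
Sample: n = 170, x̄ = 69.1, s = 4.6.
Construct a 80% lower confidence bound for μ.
μ ≥ 68.80

Lower bound (one-sided):
t* = 0.844 (one-sided for 80%)
Lower bound = x̄ - t* · s/√n = 69.1 - 0.844 · 4.6/√170 = 68.80

We are 80% confident that μ ≥ 68.80.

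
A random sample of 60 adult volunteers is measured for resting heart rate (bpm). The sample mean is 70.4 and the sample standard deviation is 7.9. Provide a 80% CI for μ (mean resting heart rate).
(69.08, 71.72)

t-interval (σ unknown):
df = n - 1 = 59
t* = 1.296 for 80% confidence

Margin of error = t* · s/√n = 1.296 · 7.9/√60 = 1.32

CI: (69.08, 71.72)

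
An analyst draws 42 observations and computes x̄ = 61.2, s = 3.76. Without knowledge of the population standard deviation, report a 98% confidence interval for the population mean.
(59.80, 62.60)

t-interval (σ unknown):
df = n - 1 = 41
t* = 2.421 for 98% confidence

Margin of error = t* · s/√n = 2.421 · 3.76/√42 = 1.40

CI: (59.80, 62.60)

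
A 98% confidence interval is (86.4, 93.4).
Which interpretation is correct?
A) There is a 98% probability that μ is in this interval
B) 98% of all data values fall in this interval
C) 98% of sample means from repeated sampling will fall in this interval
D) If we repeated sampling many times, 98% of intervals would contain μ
D

A) Wrong — μ is fixed; the randomness lives in the interval, not in μ.
B) Wrong — a CI is about the parameter μ, not individual data values.
C) Wrong — coverage applies to intervals containing μ, not to future x̄ values.
D) Correct — this is the frequentist long-run coverage interpretation.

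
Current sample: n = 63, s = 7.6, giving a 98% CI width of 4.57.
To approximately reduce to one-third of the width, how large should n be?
n ≈ 567

CI width ∝ 1/√n
To reduce width by factor 3, need √n to grow by 3 → need 3² = 9 times as many samples.

Current: n = 63, width = 4.57
New: n = 567, width ≈ 1.49

Width reduced by factor of 4.57/1.49 = 3.07.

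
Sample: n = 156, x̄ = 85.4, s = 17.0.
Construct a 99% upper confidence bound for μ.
μ ≤ 88.60

Upper bound (one-sided):
t* = 2.351 (one-sided for 99%)
Upper bound = x̄ + t* · s/√n = 85.4 + 2.351 · 17.0/√156 = 88.60

We are 99% confident that μ ≤ 88.60.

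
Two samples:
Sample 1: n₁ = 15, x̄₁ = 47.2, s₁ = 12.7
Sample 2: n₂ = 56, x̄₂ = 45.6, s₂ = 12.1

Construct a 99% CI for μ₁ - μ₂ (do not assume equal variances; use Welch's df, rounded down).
(-8.75, 11.95)

Difference: x̄₁ - x̄₂ = 1.60
SE = √(s₁²/n₁ + s₂²/n₂) = √(12.7²/15 + 12.1²/56) = 3.6561
df = 21.31 → 21 (Welch–Satterthwaite, rounded down)
t* = 2.831

CI: 1.60 ± 2.831 · 3.6561 = 1.60 ± 10.35 = (-8.75, 11.95)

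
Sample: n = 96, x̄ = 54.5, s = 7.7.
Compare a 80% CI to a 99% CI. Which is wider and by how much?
99% CI is wider by 2.10

df = 95
80% CI: t* = 1.291, (53.49, 55.51), width = 2 · t* · s/√n = 2.03
99% CI: t* = 2.629, (52.43, 56.57), width = 2 · t* · s/√n = 4.13

The 99% CI is wider by 4.13 - 2.03 = 2.10.
Higher confidence requires a wider interval.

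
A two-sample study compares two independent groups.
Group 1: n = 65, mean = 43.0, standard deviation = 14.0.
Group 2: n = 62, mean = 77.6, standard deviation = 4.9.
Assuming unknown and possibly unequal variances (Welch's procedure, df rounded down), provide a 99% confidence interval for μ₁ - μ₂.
(-39.47, -29.73)

Difference: x̄₁ - x̄₂ = -34.60
SE = √(s₁²/n₁ + s₂²/n₂) = √(14.0²/65 + 4.9²/62) = 1.8446
df = 80.11 → 80 (Welch–Satterthwaite, rounded down)
t* = 2.639

CI: -34.60 ± 2.639 · 1.8446 = -34.60 ± 4.87 = (-39.47, -29.73)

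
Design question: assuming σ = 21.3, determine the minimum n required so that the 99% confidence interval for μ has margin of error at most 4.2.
n ≥ 171

For margin E ≤ 4.2:
n ≥ (z* · σ / E)²
n ≥ (2.576 · 21.3 / 4.2)²
n ≥ 170.67

Minimum n = 171 (rounding up)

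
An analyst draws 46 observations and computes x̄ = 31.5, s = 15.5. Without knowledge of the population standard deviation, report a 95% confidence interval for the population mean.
(26.90, 36.10)

t-interval (σ unknown):
df = n - 1 = 45
t* = 2.014 for 95% confidence

Margin of error = t* · s/√n = 2.014 · 15.5/√46 = 4.60

CI: (26.90, 36.10)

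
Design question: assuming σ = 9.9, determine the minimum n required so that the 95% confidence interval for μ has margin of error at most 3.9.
n ≥ 25

For margin E ≤ 3.9:
n ≥ (z* · σ / E)²
n ≥ (1.960 · 9.9 / 3.9)²
n ≥ 24.75

Minimum n = 25 (rounding up)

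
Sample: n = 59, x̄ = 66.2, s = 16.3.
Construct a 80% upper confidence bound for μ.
μ ≤ 68.00

Upper bound (one-sided):
t* = 0.848 (one-sided for 80%)
Upper bound = x̄ + t* · s/√n = 66.2 + 0.848 · 16.3/√59 = 68.00

We are 80% confident that μ ≤ 68.00.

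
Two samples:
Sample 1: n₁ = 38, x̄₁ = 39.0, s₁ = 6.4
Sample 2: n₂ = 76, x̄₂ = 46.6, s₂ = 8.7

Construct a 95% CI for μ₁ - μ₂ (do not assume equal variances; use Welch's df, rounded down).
(-10.46, -4.74)

Difference: x̄₁ - x̄₂ = -7.60
SE = √(s₁²/n₁ + s₂²/n₂) = √(6.4²/38 + 8.7²/76) = 1.4401
df = 96.37 → 96 (Welch–Satterthwaite, rounded down)
t* = 1.985

CI: -7.60 ± 1.985 · 1.4401 = -7.60 ± 2.86 = (-10.46, -4.74)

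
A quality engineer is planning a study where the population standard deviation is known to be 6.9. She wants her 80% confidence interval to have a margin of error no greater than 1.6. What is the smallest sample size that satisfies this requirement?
n ≥ 31

For margin E ≤ 1.6:
n ≥ (z* · σ / E)²
n ≥ (1.282 · 6.9 / 1.6)²
n ≥ 30.57

Minimum n = 31 (rounding up)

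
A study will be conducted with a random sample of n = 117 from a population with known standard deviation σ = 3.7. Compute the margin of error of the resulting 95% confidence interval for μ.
Margin of error = 0.67

Margin of error = z* · σ/√n
= 1.960 · 3.7/√117
= 1.960 · 3.7/10.8167
= 0.67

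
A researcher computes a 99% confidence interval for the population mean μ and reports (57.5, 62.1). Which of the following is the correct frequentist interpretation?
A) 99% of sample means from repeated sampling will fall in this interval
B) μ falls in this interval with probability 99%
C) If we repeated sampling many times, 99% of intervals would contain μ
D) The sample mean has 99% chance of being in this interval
C

A) Wrong — coverage applies to intervals containing μ, not to future x̄ values.
B) Wrong — μ is fixed; the randomness lives in the interval, not in μ.
C) Correct — this is the frequentist long-run coverage interpretation.
D) Wrong — x̄ is observed and sits in the interval by construction.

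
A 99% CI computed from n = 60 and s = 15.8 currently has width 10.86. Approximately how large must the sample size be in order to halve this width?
n ≈ 240

CI width ∝ 1/√n
To reduce width by factor 2, need √n to grow by 2 → need 2² = 4 times as many samples.

Current: n = 60, width = 10.86
New: n = 240, width ≈ 5.30

Width reduced by factor of 10.86/5.30 = 2.05.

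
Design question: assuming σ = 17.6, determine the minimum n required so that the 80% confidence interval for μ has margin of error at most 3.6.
n ≥ 40

For margin E ≤ 3.6:
n ≥ (z* · σ / E)²
n ≥ (1.282 · 17.6 / 3.6)²
n ≥ 39.28

Minimum n = 40 (rounding up)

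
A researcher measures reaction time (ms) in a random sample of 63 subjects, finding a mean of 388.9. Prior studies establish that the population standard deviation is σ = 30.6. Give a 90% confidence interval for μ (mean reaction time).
(382.56, 395.24)

z-interval (σ known):
z* = 1.645 for 90% confidence

Margin of error = z* · σ/√n = 1.645 · 30.6/√63 = 6.34

CI: (388.9 - 6.34, 388.9 + 6.34) = (382.56, 395.24)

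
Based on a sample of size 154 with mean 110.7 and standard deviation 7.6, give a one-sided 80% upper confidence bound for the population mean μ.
μ ≤ 111.22

Upper bound (one-sided):
t* = 0.844 (one-sided for 80%)
Upper bound = x̄ + t* · s/√n = 110.7 + 0.844 · 7.6/√154 = 111.22

We are 80% confident that μ ≤ 111.22.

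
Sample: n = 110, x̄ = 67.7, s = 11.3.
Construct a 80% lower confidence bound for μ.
μ ≥ 66.79

Lower bound (one-sided):
t* = 0.845 (one-sided for 80%)
Lower bound = x̄ - t* · s/√n = 67.7 - 0.845 · 11.3/√110 = 66.79

We are 80% confident that μ ≥ 66.79.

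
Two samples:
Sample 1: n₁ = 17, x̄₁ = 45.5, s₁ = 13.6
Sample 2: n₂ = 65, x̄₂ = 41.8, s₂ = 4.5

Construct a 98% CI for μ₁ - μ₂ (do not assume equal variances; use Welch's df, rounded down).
(-4.94, 12.34)

Difference: x̄₁ - x̄₂ = 3.70
SE = √(s₁²/n₁ + s₂²/n₂) = √(13.6²/17 + 4.5²/65) = 3.3454
df = 16.93 → 16 (Welch–Satterthwaite, rounded down)
t* = 2.583

CI: 3.70 ± 2.583 · 3.3454 = 3.70 ± 8.64 = (-4.94, 12.34)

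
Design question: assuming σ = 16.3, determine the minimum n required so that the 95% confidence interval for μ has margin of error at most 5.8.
n ≥ 31

For margin E ≤ 5.8:
n ≥ (z* · σ / E)²
n ≥ (1.960 · 16.3 / 5.8)²
n ≥ 30.34

Minimum n = 31 (rounding up)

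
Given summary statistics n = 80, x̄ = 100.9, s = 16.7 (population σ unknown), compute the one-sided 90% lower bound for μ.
μ ≥ 98.49

Lower bound (one-sided):
t* = 1.292 (one-sided for 90%)
Lower bound = x̄ - t* · s/√n = 100.9 - 1.292 · 16.7/√80 = 98.49

We are 90% confident that μ ≥ 98.49.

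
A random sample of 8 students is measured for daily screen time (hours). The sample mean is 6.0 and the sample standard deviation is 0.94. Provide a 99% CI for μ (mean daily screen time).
(4.84, 7.16)

t-interval (σ unknown):
df = n - 1 = 7
t* = 3.499 for 99% confidence

Margin of error = t* · s/√n = 3.499 · 0.94/√8 = 1.16

CI: (4.84, 7.16)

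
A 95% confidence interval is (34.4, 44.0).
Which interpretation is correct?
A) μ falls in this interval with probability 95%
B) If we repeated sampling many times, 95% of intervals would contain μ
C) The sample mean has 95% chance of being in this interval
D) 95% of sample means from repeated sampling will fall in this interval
B

A) Wrong — μ is fixed; the randomness lives in the interval, not in μ.
B) Correct — this is the frequentist long-run coverage interpretation.
C) Wrong — x̄ is observed and sits in the interval by construction.
D) Wrong — coverage applies to intervals containing μ, not to future x̄ values.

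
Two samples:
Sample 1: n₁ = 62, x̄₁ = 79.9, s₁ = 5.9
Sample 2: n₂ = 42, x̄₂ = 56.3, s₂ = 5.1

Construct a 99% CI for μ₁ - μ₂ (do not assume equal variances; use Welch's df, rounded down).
(20.74, 26.46)

Difference: x̄₁ - x̄₂ = 23.60
SE = √(s₁²/n₁ + s₂²/n₂) = √(5.9²/62 + 5.1²/42) = 1.0866
df = 96.00 → 96 (Welch–Satterthwaite, rounded down)
t* = 2.628

CI: 23.60 ± 2.628 · 1.0866 = 23.60 ± 2.86 = (20.74, 26.46)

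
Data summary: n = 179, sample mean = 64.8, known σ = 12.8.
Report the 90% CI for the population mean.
(63.23, 66.37)

z-interval (σ known):
z* = 1.645 for 90% confidence

Margin of error = z* · σ/√n = 1.645 · 12.8/√179 = 1.57

CI: (64.8 - 1.57, 64.8 + 1.57) = (63.23, 66.37)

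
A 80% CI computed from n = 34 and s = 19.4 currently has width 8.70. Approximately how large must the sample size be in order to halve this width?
n ≈ 136

CI width ∝ 1/√n
To reduce width by factor 2, need √n to grow by 2 → need 2² = 4 times as many samples.

Current: n = 34, width = 8.70
New: n = 136, width ≈ 4.29

Width reduced by factor of 8.70/4.29 = 2.03.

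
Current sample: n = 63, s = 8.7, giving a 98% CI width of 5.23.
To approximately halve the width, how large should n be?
n ≈ 252

CI width ∝ 1/√n
To reduce width by factor 2, need √n to grow by 2 → need 2² = 4 times as many samples.

Current: n = 63, width = 5.23
New: n = 252, width ≈ 2.57

Width reduced by factor of 5.23/2.57 = 2.04.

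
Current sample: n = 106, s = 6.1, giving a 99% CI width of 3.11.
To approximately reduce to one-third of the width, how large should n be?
n ≈ 954

CI width ∝ 1/√n
To reduce width by factor 3, need √n to grow by 3 → need 3² = 9 times as many samples.

Current: n = 106, width = 3.11
New: n = 954, width ≈ 1.02

Width reduced by factor of 3.11/1.02 = 3.05.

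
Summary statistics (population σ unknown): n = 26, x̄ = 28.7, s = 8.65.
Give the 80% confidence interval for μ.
(26.47, 30.93)

t-interval (σ unknown):
df = n - 1 = 25
t* = 1.316 for 80% confidence

Margin of error = t* · s/√n = 1.316 · 8.65/√26 = 2.23

CI: (26.47, 30.93)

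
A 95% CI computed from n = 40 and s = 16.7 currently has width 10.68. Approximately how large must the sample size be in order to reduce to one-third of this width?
n ≈ 360

CI width ∝ 1/√n
To reduce width by factor 3, need √n to grow by 3 → need 3² = 9 times as many samples.

Current: n = 40, width = 10.68
New: n = 360, width ≈ 3.46

Width reduced by factor of 10.68/3.46 = 3.09.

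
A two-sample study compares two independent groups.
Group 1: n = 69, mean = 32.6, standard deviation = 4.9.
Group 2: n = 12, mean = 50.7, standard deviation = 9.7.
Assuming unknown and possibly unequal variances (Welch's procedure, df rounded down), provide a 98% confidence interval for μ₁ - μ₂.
(-25.88, -10.32)

Difference: x̄₁ - x̄₂ = -18.10
SE = √(s₁²/n₁ + s₂²/n₂) = √(4.9²/69 + 9.7²/12) = 2.8616
df = 11.99 → 11 (Welch–Satterthwaite, rounded down)
t* = 2.718

CI: -18.10 ± 2.718 · 2.8616 = -18.10 ± 7.78 = (-25.88, -10.32)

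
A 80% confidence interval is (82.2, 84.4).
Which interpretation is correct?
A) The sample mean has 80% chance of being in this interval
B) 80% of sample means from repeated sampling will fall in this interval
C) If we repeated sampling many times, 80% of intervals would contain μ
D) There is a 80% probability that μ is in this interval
C

A) Wrong — x̄ is observed and sits in the interval by construction.
B) Wrong — coverage applies to intervals containing μ, not to future x̄ values.
C) Correct — this is the frequentist long-run coverage interpretation.
D) Wrong — μ is fixed; the randomness lives in the interval, not in μ.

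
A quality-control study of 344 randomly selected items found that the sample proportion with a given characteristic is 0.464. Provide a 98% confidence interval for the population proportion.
(0.401, 0.527)

Proportion CI:
SE = √(p̂(1-p̂)/n) = √(0.464 · 0.536 / 344) = 0.02689

z* = 2.326
Margin = z* · SE = 2.326 · 0.02689 = 0.0625

CI: 0.464 ± 0.0625 = (0.401, 0.527)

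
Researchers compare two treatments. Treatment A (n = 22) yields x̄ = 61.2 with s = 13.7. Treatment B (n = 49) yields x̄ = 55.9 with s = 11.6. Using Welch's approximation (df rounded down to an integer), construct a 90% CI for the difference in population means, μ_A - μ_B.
(-0.38, 10.98)

Difference: x̄₁ - x̄₂ = 5.30
SE = √(s₁²/n₁ + s₂²/n₂) = √(13.7²/22 + 11.6²/49) = 3.3582
df = 35.10 → 35 (Welch–Satterthwaite, rounded down)
t* = 1.690

CI: 5.30 ± 1.690 · 3.3582 = 5.30 ± 5.68 = (-0.38, 10.98)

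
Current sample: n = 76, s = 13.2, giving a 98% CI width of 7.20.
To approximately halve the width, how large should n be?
n ≈ 304

CI width ∝ 1/√n
To reduce width by factor 2, need √n to grow by 2 → need 2² = 4 times as many samples.

Current: n = 76, width = 7.20
New: n = 304, width ≈ 3.54

Width reduced by factor of 7.20/3.54 = 2.03.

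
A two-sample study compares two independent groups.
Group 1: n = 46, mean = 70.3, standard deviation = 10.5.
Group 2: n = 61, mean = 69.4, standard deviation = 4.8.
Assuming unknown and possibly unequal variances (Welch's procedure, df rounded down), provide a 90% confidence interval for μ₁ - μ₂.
(-1.88, 3.68)

Difference: x̄₁ - x̄₂ = 0.90
SE = √(s₁²/n₁ + s₂²/n₂) = √(10.5²/46 + 4.8²/61) = 1.6657
df = 59.20 → 59 (Welch–Satterthwaite, rounded down)
t* = 1.671

CI: 0.90 ± 1.671 · 1.6657 = 0.90 ± 2.78 = (-1.88, 3.68)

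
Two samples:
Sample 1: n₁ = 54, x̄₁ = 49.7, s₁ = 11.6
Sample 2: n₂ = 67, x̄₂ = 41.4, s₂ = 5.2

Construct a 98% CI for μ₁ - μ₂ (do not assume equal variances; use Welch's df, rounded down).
(4.25, 12.35)

Difference: x̄₁ - x̄₂ = 8.30
SE = √(s₁²/n₁ + s₂²/n₂) = √(11.6²/54 + 5.2²/67) = 1.7016
df = 70.08 → 70 (Welch–Satterthwaite, rounded down)
t* = 2.381

CI: 8.30 ± 2.381 · 1.7016 = 8.30 ± 4.05 = (4.25, 12.35)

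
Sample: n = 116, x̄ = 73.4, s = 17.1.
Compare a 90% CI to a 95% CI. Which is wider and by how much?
95% CI is wider by 1.03

df = 115
90% CI: t* = 1.658, (70.77, 76.03), width = 2 · t* · s/√n = 5.26
95% CI: t* = 1.981, (70.25, 76.55), width = 2 · t* · s/√n = 6.29

The 95% CI is wider by 6.29 - 5.26 = 1.03.
Higher confidence requires a wider interval.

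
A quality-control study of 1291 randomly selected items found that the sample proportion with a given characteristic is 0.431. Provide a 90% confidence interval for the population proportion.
(0.408, 0.454)

Proportion CI:
SE = √(p̂(1-p̂)/n) = √(0.431 · 0.569 / 1291) = 0.01378

z* = 1.645
Margin = z* · SE = 1.645 · 0.01378 = 0.0227

CI: 0.431 ± 0.0227 = (0.408, 0.454)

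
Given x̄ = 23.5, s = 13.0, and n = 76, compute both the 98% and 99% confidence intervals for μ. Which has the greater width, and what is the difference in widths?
99% CI is wider by 0.79

df = 75
98% CI: t* = 2.377, (19.96, 27.04), width = 2 · t* · s/√n = 7.09
99% CI: t* = 2.643, (19.56, 27.44), width = 2 · t* · s/√n = 7.88

The 99% CI is wider by 7.88 - 7.09 = 0.79.
Higher confidence requires a wider interval.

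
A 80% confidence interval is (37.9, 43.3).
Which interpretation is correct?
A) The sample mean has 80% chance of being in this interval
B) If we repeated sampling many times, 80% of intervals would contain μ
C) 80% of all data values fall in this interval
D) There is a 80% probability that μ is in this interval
B

A) Wrong — x̄ is observed and sits in the interval by construction.
B) Correct — this is the frequentist long-run coverage interpretation.
C) Wrong — a CI is about the parameter μ, not individual data values.
D) Wrong — μ is fixed; the randomness lives in the interval, not in μ.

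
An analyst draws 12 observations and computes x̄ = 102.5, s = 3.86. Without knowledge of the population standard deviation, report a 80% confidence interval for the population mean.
(100.98, 104.02)

t-interval (σ unknown):
df = n - 1 = 11
t* = 1.363 for 80% confidence

Margin of error = t* · s/√n = 1.363 · 3.86/√12 = 1.52

CI: (100.98, 104.02)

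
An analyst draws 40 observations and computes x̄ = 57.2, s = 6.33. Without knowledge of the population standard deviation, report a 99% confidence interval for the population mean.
(54.49, 59.91)

t-interval (σ unknown):
df = n - 1 = 39
t* = 2.708 for 99% confidence

Margin of error = t* · s/√n = 2.708 · 6.33/√40 = 2.71

CI: (54.49, 59.91)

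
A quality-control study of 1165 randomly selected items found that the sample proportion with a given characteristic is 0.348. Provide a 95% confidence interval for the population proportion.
(0.321, 0.375)

Proportion CI:
SE = √(p̂(1-p̂)/n) = √(0.348 · 0.652 / 1165) = 0.01396

z* = 1.960
Margin = z* · SE = 1.960 · 0.01396 = 0.0274

CI: 0.348 ± 0.0274 = (0.321, 0.375)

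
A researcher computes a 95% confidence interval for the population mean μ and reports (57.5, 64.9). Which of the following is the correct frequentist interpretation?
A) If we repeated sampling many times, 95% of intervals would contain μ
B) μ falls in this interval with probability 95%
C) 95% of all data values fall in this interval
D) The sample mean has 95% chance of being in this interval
A

A) Correct — this is the frequentist long-run coverage interpretation.
B) Wrong — μ is fixed; the randomness lives in the interval, not in μ.
C) Wrong — a CI is about the parameter μ, not individual data values.
D) Wrong — x̄ is observed and sits in the interval by construction.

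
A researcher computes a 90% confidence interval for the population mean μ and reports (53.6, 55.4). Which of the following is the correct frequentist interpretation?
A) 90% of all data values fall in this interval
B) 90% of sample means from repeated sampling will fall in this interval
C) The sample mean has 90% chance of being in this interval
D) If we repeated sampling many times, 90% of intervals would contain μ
D

A) Wrong — a CI is about the parameter μ, not individual data values.
B) Wrong — coverage applies to intervals containing μ, not to future x̄ values.
C) Wrong — x̄ is observed and sits in the interval by construction.
D) Correct — this is the frequentist long-run coverage interpretation.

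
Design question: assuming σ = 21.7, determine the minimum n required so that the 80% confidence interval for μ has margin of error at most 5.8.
n ≥ 24

For margin E ≤ 5.8:
n ≥ (z* · σ / E)²
n ≥ (1.282 · 21.7 / 5.8)²
n ≥ 23.01

Minimum n = 24 (rounding up)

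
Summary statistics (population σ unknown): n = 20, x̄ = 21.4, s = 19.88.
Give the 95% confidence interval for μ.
(12.10, 30.70)

t-interval (σ unknown):
df = n - 1 = 19
t* = 2.093 for 95% confidence

Margin of error = t* · s/√n = 2.093 · 19.88/√20 = 9.30

CI: (12.10, 30.70)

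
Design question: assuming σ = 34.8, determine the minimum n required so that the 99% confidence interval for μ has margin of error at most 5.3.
n ≥ 287

For margin E ≤ 5.3:
n ≥ (z* · σ / E)²
n ≥ (2.576 · 34.8 / 5.3)²
n ≥ 286.09

Minimum n = 287 (rounding up)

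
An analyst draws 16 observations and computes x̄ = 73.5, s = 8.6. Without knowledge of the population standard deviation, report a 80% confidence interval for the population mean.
(70.62, 76.38)

t-interval (σ unknown):
df = n - 1 = 15
t* = 1.341 for 80% confidence

Margin of error = t* · s/√n = 1.341 · 8.6/√16 = 2.88

CI: (70.62, 76.38)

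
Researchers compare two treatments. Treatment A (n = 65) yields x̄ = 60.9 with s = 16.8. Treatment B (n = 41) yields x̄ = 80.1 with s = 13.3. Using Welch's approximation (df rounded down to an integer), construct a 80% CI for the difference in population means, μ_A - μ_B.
(-23.00, -15.40)

Difference: x̄₁ - x̄₂ = -19.20
SE = √(s₁²/n₁ + s₂²/n₂) = √(16.8²/65 + 13.3²/41) = 2.9422
df = 98.61 → 98 (Welch–Satterthwaite, rounded down)
t* = 1.290

CI: -19.20 ± 1.290 · 2.9422 = -19.20 ± 3.80 = (-23.00, -15.40)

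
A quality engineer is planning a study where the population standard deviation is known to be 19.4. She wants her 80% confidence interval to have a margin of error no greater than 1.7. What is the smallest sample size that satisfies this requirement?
n ≥ 215

For margin E ≤ 1.7:
n ≥ (z* · σ / E)²
n ≥ (1.282 · 19.4 / 1.7)²
n ≥ 214.03

Minimum n = 215 (rounding up)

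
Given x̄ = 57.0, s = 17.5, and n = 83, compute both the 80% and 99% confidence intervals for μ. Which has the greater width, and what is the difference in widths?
99% CI is wider by 5.17

df = 82
80% CI: t* = 1.292, (54.52, 59.48), width = 2 · t* · s/√n = 4.96
99% CI: t* = 2.637, (51.93, 62.07), width = 2 · t* · s/√n = 10.13

The 99% CI is wider by 10.13 - 4.96 = 5.17.
Higher confidence requires a wider interval.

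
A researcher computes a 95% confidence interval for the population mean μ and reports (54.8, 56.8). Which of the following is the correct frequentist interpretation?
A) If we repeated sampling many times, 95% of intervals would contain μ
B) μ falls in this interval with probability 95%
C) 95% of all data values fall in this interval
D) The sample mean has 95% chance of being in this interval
A

A) Correct — this is the frequentist long-run coverage interpretation.
B) Wrong — μ is fixed; the randomness lives in the interval, not in μ.
C) Wrong — a CI is about the parameter μ, not individual data values.
D) Wrong — x̄ is observed and sits in the interval by construction.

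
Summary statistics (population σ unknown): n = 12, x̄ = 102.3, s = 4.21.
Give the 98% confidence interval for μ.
(99.00, 105.60)

t-interval (σ unknown):
df = n - 1 = 11
t* = 2.718 for 98% confidence

Margin of error = t* · s/√n = 2.718 · 4.21/√12 = 3.30

CI: (99.00, 105.60)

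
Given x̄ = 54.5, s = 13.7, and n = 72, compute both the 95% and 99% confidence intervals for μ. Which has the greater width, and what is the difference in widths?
99% CI is wider by 2.11

df = 71
95% CI: t* = 1.994, (51.28, 57.72), width = 2 · t* · s/√n = 6.44
99% CI: t* = 2.647, (50.23, 58.77), width = 2 · t* · s/√n = 8.55

The 99% CI is wider by 8.55 - 6.44 = 2.11.
Higher confidence requires a wider interval.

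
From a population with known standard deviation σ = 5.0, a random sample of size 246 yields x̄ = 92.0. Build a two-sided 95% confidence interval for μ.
(91.38, 92.62)

z-interval (σ known):
z* = 1.960 for 95% confidence

Margin of error = z* · σ/√n = 1.960 · 5.0/√246 = 0.62

CI: (92.0 - 0.62, 92.0 + 0.62) = (91.38, 92.62)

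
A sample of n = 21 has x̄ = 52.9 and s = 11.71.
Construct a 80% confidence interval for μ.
(49.51, 56.29)

t-interval (σ unknown):
df = n - 1 = 20
t* = 1.325 for 80% confidence

Margin of error = t* · s/√n = 1.325 · 11.71/√21 = 3.39

CI: (49.51, 56.29)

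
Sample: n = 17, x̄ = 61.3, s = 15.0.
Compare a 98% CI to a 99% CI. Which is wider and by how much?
99% CI is wider by 2.46

df = 16
98% CI: t* = 2.583, (51.90, 70.70), width = 2 · t* · s/√n = 18.79
99% CI: t* = 2.921, (50.67, 71.93), width = 2 · t* · s/√n = 21.25

The 99% CI is wider by 21.25 - 18.79 = 2.46.
Higher confidence requires a wider interval.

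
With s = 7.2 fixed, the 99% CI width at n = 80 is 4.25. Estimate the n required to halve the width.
n ≈ 320

CI width ∝ 1/√n
To reduce width by factor 2, need √n to grow by 2 → need 2² = 4 times as many samples.

Current: n = 80, width = 4.25
New: n = 320, width ≈ 2.09

Width reduced by factor of 4.25/2.09 = 2.03.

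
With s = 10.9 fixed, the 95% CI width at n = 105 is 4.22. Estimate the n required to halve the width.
n ≈ 420

CI width ∝ 1/√n
To reduce width by factor 2, need √n to grow by 2 → need 2² = 4 times as many samples.

Current: n = 105, width = 4.22
New: n = 420, width ≈ 2.09

Width reduced by factor of 4.22/2.09 = 2.02.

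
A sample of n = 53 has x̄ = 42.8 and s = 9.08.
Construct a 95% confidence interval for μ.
(40.30, 45.30)

t-interval (σ unknown):
df = n - 1 = 52
t* = 2.007 for 95% confidence

Margin of error = t* · s/√n = 2.007 · 9.08/√53 = 2.50

CI: (40.30, 45.30)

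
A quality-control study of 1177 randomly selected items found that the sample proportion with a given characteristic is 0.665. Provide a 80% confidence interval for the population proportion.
(0.647, 0.683)

Proportion CI:
SE = √(p̂(1-p̂)/n) = √(0.665 · 0.335 / 1177) = 0.01376

z* = 1.282
Margin = z* · SE = 1.282 · 0.01376 = 0.0176

CI: 0.665 ± 0.0176 = (0.647, 0.683)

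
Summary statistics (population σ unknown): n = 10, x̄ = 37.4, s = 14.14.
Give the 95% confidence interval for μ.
(27.29, 47.51)

t-interval (σ unknown):
df = n - 1 = 9
t* = 2.262 for 95% confidence

Margin of error = t* · s/√n = 2.262 · 14.14/√10 = 10.11

CI: (27.29, 47.51)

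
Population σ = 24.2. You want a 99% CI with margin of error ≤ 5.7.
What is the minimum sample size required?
n ≥ 120

For margin E ≤ 5.7:
n ≥ (z* · σ / E)²
n ≥ (2.576 · 24.2 / 5.7)²
n ≥ 119.61

Minimum n = 120 (rounding up)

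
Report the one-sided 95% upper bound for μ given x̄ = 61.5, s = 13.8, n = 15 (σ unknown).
μ ≤ 67.77

Upper bound (one-sided):
t* = 1.761 (one-sided for 95%)
Upper bound = x̄ + t* · s/√n = 61.5 + 1.761 · 13.8/√15 = 67.77

We are 95% confident that μ ≤ 67.77.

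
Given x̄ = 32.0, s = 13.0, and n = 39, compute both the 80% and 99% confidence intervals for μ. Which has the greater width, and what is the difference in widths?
99% CI is wider by 5.86

df = 38
80% CI: t* = 1.304, (29.29, 34.71), width = 2 · t* · s/√n = 5.43
99% CI: t* = 2.712, (26.35, 37.65), width = 2 · t* · s/√n = 11.29

The 99% CI is wider by 11.29 - 5.43 = 5.86.
Higher confidence requires a wider interval.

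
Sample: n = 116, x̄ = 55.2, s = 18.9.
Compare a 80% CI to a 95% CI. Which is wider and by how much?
95% CI is wider by 2.43

df = 115
80% CI: t* = 1.289, (52.94, 57.46), width = 2 · t* · s/√n = 4.52
95% CI: t* = 1.981, (51.72, 58.68), width = 2 · t* · s/√n = 6.95

The 95% CI is wider by 6.95 - 4.52 = 2.43.
Higher confidence requires a wider interval.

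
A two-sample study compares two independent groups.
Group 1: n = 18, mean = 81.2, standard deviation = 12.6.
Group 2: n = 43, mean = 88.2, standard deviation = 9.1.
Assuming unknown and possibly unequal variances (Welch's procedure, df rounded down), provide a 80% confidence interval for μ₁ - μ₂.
(-11.32, -2.68)

Difference: x̄₁ - x̄₂ = -7.00
SE = √(s₁²/n₁ + s₂²/n₂) = √(12.6²/18 + 9.1²/43) = 3.2781
df = 24.76 → 24 (Welch–Satterthwaite, rounded down)
t* = 1.318

CI: -7.00 ± 1.318 · 3.2781 = -7.00 ± 4.32 = (-11.32, -2.68)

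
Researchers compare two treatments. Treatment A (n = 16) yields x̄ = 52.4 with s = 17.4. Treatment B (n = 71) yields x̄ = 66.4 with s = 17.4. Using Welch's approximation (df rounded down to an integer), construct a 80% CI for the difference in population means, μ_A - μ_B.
(-20.36, -7.64)

Difference: x̄₁ - x̄₂ = -14.00
SE = √(s₁²/n₁ + s₂²/n₂) = √(17.4²/16 + 17.4²/71) = 4.8153
df = 22.28 → 22 (Welch–Satterthwaite, rounded down)
t* = 1.321

CI: -14.00 ± 1.321 · 4.8153 = -14.00 ± 6.36 = (-20.36, -7.64)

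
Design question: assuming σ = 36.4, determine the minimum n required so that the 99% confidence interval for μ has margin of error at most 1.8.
n ≥ 2714

For margin E ≤ 1.8:
n ≥ (z* · σ / E)²
n ≥ (2.576 · 36.4 / 1.8)²
n ≥ 2713.62

Minimum n = 2714 (rounding up)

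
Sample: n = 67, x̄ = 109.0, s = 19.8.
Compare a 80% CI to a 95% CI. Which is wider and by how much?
95% CI is wider by 3.39

df = 66
80% CI: t* = 1.295, (105.87, 112.13), width = 2 · t* · s/√n = 6.27
95% CI: t* = 1.997, (104.17, 113.83), width = 2 · t* · s/√n = 9.66

The 95% CI is wider by 9.66 - 6.27 = 3.39.
Higher confidence requires a wider interval.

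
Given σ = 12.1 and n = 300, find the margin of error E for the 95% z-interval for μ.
Margin of error = 1.37

Margin of error = z* · σ/√n
= 1.960 · 12.1/√300
= 1.960 · 12.1/17.3205
= 1.37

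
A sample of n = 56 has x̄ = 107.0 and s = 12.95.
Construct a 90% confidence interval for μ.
(104.10, 109.90)

t-interval (σ unknown):
df = n - 1 = 55
t* = 1.673 for 90% confidence

Margin of error = t* · s/√n = 1.673 · 12.95/√56 = 2.90

CI: (104.10, 109.90)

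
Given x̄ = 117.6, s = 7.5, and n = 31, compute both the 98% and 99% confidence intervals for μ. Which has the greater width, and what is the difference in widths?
99% CI is wider by 0.79

df = 30
98% CI: t* = 2.457, (114.29, 120.91), width = 2 · t* · s/√n = 6.62
99% CI: t* = 2.750, (113.90, 121.30), width = 2 · t* · s/√n = 7.41

The 99% CI is wider by 7.41 - 6.62 = 0.79.
Higher confidence requires a wider interval.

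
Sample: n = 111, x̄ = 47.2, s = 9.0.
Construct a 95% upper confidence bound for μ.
μ ≤ 48.62

Upper bound (one-sided):
t* = 1.659 (one-sided for 95%)
Upper bound = x̄ + t* · s/√n = 47.2 + 1.659 · 9.0/√111 = 48.62

We are 95% confident that μ ≤ 48.62.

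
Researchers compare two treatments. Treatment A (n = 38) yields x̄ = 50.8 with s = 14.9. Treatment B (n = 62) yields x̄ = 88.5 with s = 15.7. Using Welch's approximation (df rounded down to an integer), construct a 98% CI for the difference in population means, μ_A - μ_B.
(-45.14, -30.26)

Difference: x̄₁ - x̄₂ = -37.70
SE = √(s₁²/n₁ + s₂²/n₂) = √(14.9²/38 + 15.7²/62) = 3.1334
df = 81.58 → 81 (Welch–Satterthwaite, rounded down)
t* = 2.373

CI: -37.70 ± 2.373 · 3.1334 = -37.70 ± 7.44 = (-45.14, -30.26)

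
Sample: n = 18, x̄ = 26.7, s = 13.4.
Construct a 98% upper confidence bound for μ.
μ ≤ 33.72

Upper bound (one-sided):
t* = 2.224 (one-sided for 98%)
Upper bound = x̄ + t* · s/√n = 26.7 + 2.224 · 13.4/√18 = 33.72

We are 98% confident that μ ≤ 33.72.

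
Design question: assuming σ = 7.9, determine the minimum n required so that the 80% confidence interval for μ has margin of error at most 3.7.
n ≥ 8

For margin E ≤ 3.7:
n ≥ (z* · σ / E)²
n ≥ (1.282 · 7.9 / 3.7)²
n ≥ 7.49

Minimum n = 8 (rounding up)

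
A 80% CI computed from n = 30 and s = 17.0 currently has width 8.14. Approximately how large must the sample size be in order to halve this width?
n ≈ 120

CI width ∝ 1/√n
To reduce width by factor 2, need √n to grow by 2 → need 2² = 4 times as many samples.

Current: n = 30, width = 8.14
New: n = 120, width ≈ 4.00

Width reduced by factor of 8.14/4.00 = 2.04.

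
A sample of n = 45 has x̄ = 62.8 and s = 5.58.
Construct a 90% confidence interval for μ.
(61.40, 64.20)

t-interval (σ unknown):
df = n - 1 = 44
t* = 1.680 for 90% confidence

Margin of error = t* · s/√n = 1.680 · 5.58/√45 = 1.40

CI: (61.40, 64.20)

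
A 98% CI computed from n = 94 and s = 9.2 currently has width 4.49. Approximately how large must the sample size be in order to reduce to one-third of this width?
n ≈ 846

CI width ∝ 1/√n
To reduce width by factor 3, need √n to grow by 3 → need 3² = 9 times as many samples.

Current: n = 94, width = 4.49
New: n = 846, width ≈ 1.47

Width reduced by factor of 4.49/1.47 = 3.05.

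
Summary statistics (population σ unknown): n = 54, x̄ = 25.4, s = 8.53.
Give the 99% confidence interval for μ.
(22.30, 28.50)

t-interval (σ unknown):
df = n - 1 = 53
t* = 2.672 for 99% confidence

Margin of error = t* · s/√n = 2.672 · 8.53/√54 = 3.10

CI: (22.30, 28.50)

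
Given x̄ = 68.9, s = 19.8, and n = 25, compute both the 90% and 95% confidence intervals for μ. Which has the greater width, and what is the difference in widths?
95% CI is wider by 2.80

df = 24
90% CI: t* = 1.711, (62.12, 75.68), width = 2 · t* · s/√n = 13.55
95% CI: t* = 2.064, (60.73, 77.07), width = 2 · t* · s/√n = 16.35

The 95% CI is wider by 16.35 - 13.55 = 2.80.
Higher confidence requires a wider interval.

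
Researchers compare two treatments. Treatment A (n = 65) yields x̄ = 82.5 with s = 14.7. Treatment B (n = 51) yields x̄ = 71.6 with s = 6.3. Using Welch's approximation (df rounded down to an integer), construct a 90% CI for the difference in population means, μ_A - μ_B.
(7.53, 14.27)

Difference: x̄₁ - x̄₂ = 10.90
SE = √(s₁²/n₁ + s₂²/n₂) = √(14.7²/65 + 6.3²/51) = 2.0255
df = 91.08 → 91 (Welch–Satterthwaite, rounded down)
t* = 1.662

CI: 10.90 ± 1.662 · 2.0255 = 10.90 ± 3.37 = (7.53, 14.27)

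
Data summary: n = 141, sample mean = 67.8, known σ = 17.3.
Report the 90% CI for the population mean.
(65.40, 70.20)

z-interval (σ known):
z* = 1.645 for 90% confidence

Margin of error = z* · σ/√n = 1.645 · 17.3/√141 = 2.40

CI: (67.8 - 2.40, 67.8 + 2.40) = (65.40, 70.20)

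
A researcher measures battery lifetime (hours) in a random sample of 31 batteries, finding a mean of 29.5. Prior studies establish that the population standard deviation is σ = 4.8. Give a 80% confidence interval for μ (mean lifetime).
(28.39, 30.61)

z-interval (σ known):
z* = 1.282 for 80% confidence

Margin of error = z* · σ/√n = 1.282 · 4.8/√31 = 1.11

CI: (29.5 - 1.11, 29.5 + 1.11) = (28.39, 30.61)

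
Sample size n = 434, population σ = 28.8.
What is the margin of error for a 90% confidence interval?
Margin of error = 2.27

Margin of error = z* · σ/√n
= 1.645 · 28.8/√434
= 1.645 · 28.8/20.8327
= 2.27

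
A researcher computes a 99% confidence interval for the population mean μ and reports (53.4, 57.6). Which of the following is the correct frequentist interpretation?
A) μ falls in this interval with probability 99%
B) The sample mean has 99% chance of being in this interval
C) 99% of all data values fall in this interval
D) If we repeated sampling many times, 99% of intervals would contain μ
D

A) Wrong — μ is fixed; the randomness lives in the interval, not in μ.
B) Wrong — x̄ is observed and sits in the interval by construction.
C) Wrong — a CI is about the parameter μ, not individual data values.
D) Correct — this is the frequentist long-run coverage interpretation.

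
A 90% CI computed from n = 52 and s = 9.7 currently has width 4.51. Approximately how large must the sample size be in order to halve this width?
n ≈ 208

CI width ∝ 1/√n
To reduce width by factor 2, need √n to grow by 2 → need 2² = 4 times as many samples.

Current: n = 52, width = 4.51
New: n = 208, width ≈ 2.22

Width reduced by factor of 4.51/2.22 = 2.03.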